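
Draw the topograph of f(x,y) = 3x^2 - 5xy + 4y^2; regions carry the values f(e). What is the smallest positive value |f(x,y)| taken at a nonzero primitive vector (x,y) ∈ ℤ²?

translate: b→1 (≡-5 mod 6), so (3,-5,4)→(3,1,2)
flip: (3,1,2)→(2,-1,3)
reduced (well bottom): (2,-1,3) with a≤c, −a<b≤a
well minimum = a = 2

2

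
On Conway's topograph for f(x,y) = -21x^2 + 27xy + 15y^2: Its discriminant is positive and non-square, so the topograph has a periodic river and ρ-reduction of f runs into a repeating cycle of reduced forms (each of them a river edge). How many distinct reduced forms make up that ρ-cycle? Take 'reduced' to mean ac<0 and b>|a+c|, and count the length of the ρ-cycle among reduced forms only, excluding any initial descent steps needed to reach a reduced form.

D = 1989, ⌊√D⌋ = 44
river: ρ → (15,33,-15)
river: ρ → (-15,27,21)
river: ρ → (21,15,-21)
river: ρ → (-21,27,15)
ρ-cycle length = 4 (tail of 0 descent steps not counted)

4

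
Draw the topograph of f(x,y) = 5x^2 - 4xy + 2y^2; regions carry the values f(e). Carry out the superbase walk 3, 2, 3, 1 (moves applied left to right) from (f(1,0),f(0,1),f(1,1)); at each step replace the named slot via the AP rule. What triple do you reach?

start (5,2,3) = (f(1,0),f(0,1),f(1,1))
replace slot 3: 2·(5+2) − 3 = 11 → (5,2,11)
replace slot 2: 2·(5+11) − 2 = 30 → (5,30,11)
replace slot 3: 2·(5+30) − 11 = 59 → (5,30,59)
replace slot 1: 2·(30+59) − 5 = 173 → (173,30,59)

173,30,59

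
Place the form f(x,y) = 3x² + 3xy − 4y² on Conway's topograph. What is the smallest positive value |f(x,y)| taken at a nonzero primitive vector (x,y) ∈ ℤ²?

river: ρ → (-4,5,2)
river: ρ → (2,7,-1)
river: ρ → (-1,7,2)
river: ρ → (2,5,-4)
river: ρ → (-4,3,3)
river: ρ → (3,3,-4)
closes: descent 0, river 6
min |a| on river = 1

1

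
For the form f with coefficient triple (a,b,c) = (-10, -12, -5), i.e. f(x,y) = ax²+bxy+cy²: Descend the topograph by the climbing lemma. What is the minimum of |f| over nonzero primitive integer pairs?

translate: b→-8 (≡12 mod 20), so (10,12,5)→(10,-8,3)
flip: (10,-8,3)→(3,8,10)
translate: b→2 (≡8 mod 6), so (3,8,10)→(3,2,5)
reduced (well bottom): (3,2,5) with a≤c, −a<b≤a
well minimum |f| = |-3| = 3 (negative-definite)

3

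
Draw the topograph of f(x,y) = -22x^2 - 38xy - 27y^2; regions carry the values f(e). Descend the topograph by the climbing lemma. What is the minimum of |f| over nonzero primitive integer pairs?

translate: b→-6 (≡38 mod 44), so (22,38,27)→(22,-6,11)
flip: (22,-6,11)→(11,6,22)
reduced (well bottom): (11,6,22) with a≤c, −a<b≤a
well minimum |f| = |-11| = 11 (negative-definite)

11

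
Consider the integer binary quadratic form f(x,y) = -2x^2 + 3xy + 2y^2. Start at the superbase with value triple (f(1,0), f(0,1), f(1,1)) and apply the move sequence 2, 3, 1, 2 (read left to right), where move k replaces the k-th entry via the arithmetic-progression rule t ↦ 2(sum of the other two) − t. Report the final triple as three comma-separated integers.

start (-2,2,3) = (f(1,0),f(0,1),f(1,1))
replace slot 2: 2·((-2)+3) − 2 = 0 → (-2,0,3)
replace slot 3: 2·((-2)+0) − 3 = -7 → (-2,0,-7)
replace slot 1: 2·(0+(-7)) − (-2) = -12 → (-12,0,-7)
replace slot 2: 2·((-12)+(-7)) − 0 = -38 → (-12,-38,-7)

-12,-38,-7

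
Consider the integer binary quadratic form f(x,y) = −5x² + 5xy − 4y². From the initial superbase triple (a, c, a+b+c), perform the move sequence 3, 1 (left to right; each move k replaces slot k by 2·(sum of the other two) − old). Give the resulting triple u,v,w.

start (-5,-4,-4) = (f(1,0),f(0,1),f(1,1))
replace slot 3: 2·((-5)+(-4)) − (-4) = -14 → (-5,-4,-14)
replace slot 1: 2·((-4)+(-14)) − (-5) = -31 → (-31,-4,-14)

-31,-4,-14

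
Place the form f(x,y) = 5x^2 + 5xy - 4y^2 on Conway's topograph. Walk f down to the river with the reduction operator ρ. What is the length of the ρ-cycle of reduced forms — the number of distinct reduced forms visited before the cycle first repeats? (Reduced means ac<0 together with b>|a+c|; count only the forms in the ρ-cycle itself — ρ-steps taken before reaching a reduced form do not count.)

D = 105, ⌊√D⌋ = 10
river: ρ → (-4,3,6)
river: ρ → (6,9,-1)
river: ρ → (-1,9,6)
river: ρ → (6,3,-4)
river: ρ → (-4,5,5)
river: ρ → (5,5,-4)
ρ-cycle length = 6 (tail of 0 descent steps not counted)

6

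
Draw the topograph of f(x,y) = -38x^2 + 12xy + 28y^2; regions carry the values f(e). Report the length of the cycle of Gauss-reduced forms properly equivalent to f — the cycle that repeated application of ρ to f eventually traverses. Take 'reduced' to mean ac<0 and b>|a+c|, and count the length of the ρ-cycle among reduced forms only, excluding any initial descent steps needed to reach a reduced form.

D = 4400, ⌊√D⌋ = 66
river: ρ → (28,44,-22)
river: ρ → (-22,44,28)
river: ρ → (28,12,-38)
river: ρ → (-38,64,2)
river: ρ → (2,64,-38)
river: ρ → (-38,12,28)
ρ-cycle length = 6 (tail of 0 descent steps not counted)

6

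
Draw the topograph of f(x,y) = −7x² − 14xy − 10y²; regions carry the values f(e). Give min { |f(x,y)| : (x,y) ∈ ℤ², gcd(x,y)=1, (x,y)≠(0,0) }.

translate: b→0 (≡14 mod 14), so (7,14,10)→(7,0,3)
flip: (7,0,3)→(3,0,7)
reduced (well bottom): (3,0,7) with a≤c, −a<b≤a
well minimum |f| = |-3| = 3 (negative-definite)

3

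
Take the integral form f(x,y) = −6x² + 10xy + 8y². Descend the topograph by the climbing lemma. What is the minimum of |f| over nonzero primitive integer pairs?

river: ρ → (8,6,-8)
river: ρ → (-8,10,6)
river: ρ → (6,14,-4)
river: ρ → (-4,10,12)
river: ρ → (12,14,-2)
river: ρ → (-2,14,12)
river: ρ → (12,10,-4)
river: ρ → (-4,14,6)
river: ρ → (6,10,-8)
river: ρ → (-8,6,8)
river: ρ → (8,10,-6)
river: ρ → (-6,14,4)
river: ρ → (4,10,-12)
river: ρ → (-12,14,2)
river: ρ → (2,14,-12)
river: ρ → (-12,10,4)
river: ρ → (4,14,-6)
river: ρ → (-6,10,8)
closes: descent 0, river 18
min |a| on river = 2

2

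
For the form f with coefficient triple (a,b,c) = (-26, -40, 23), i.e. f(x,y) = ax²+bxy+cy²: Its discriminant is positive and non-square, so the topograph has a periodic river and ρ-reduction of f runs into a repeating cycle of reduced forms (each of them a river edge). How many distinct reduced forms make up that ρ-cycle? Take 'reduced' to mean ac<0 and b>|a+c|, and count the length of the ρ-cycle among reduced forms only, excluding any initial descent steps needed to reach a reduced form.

D = 3992, ⌊√D⌋ = 63
descent: ρ → (23,40,-26)  [lands on river]
river: ρ → (-26,12,37)
river: ρ → (37,62,-1)
river: ρ → (-1,62,37)
river: ρ → (37,12,-26)
river: ρ → (-26,40,23)
river: ρ → (23,52,-14)
river: ρ → (-14,60,7)
river: ρ → (7,52,-46)
river: ρ → (-46,40,13)
river: ρ → (13,38,-49)
river: ρ → (-49,60,2)
river: ρ → (2,60,-49)
river: ρ → (-49,38,13)
river: ρ → (13,40,-46)
river: ρ → (-46,52,7)
river: ρ → (7,60,-14)
river: ρ → (-14,52,23)
ρ-cycle length = 18 (tail of 1 descent step not counted)

18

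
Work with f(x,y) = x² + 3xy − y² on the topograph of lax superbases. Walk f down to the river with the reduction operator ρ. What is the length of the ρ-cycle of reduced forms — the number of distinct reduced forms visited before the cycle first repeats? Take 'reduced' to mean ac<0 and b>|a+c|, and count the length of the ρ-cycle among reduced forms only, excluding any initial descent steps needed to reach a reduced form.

D = 13, ⌊√D⌋ = 3
river: ρ → (-1,3,1)
river: ρ → (1,3,-1)
ρ-cycle length = 2 (tail of 0 descent steps not counted)

2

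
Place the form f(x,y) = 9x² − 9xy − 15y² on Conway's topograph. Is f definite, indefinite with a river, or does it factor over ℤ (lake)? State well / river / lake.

D = b²−4ac = (-9)² − 4·9·(-15) = 621
D > 0 non-square ⇒ indefinite ⇒ periodic river

river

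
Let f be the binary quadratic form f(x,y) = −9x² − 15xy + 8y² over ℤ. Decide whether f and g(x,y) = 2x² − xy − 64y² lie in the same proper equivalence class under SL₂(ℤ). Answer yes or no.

D₁ = 513, D₂ = 513
river cycle of f (length 16): (8, 15, -9), (-9, 21, 2), (2, 19, -19), (-19, 19, 2), (2, 21, -9), (-9, 15, 8), (8, 17, -7), (-7, 11, 14), (14, 17, -4), (-4, 15, 18), … (6 more)
river cycle of g (length 16): (2, 19, -19), (-19, 19, 2), (2, 21, -9), (-9, 15, 8), (8, 17, -7), (-7, 11, 14), (14, 17, -4), (-4, 15, 18), (18, 21, -1), (-1, 21, 18), … (6 more)
cycles coincide ⇒ equivalent

yes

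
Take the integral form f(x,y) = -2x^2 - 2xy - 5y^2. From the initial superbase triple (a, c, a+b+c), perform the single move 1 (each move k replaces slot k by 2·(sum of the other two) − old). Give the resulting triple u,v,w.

start (-2,-5,-9) = (f(1,0),f(0,1),f(1,1))
replace slot 1: 2·((-5)+(-9)) − (-2) = -26 → (-26,-5,-9)

-26,-5,-9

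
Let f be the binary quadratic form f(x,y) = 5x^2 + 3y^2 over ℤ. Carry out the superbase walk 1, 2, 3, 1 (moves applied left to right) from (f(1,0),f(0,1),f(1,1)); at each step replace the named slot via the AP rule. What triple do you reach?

start (5,3,8) = (f(1,0),f(0,1),f(1,1))
replace slot 1: 2·(3+8) − 5 = 17 → (17,3,8)
replace slot 2: 2·(17+8) − 3 = 47 → (17,47,8)
replace slot 3: 2·(17+47) − 8 = 120 → (17,47,120)
replace slot 1: 2·(47+120) − 17 = 317 → (317,47,120)

317,47,120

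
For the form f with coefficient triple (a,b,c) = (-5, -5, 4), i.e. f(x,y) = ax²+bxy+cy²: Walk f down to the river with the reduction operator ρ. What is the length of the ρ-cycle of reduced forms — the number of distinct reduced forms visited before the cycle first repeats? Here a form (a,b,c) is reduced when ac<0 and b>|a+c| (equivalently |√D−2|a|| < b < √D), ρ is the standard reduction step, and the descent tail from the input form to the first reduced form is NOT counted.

D = 105, ⌊√D⌋ = 10
descent: ρ → (4,5,-5)  [lands on river]
river: ρ → (-5,5,4)
river: ρ → (4,3,-6)
river: ρ → (-6,9,1)
river: ρ → (1,9,-6)
river: ρ → (-6,3,4)
ρ-cycle length = 6 (tail of 1 descent step not counted)

6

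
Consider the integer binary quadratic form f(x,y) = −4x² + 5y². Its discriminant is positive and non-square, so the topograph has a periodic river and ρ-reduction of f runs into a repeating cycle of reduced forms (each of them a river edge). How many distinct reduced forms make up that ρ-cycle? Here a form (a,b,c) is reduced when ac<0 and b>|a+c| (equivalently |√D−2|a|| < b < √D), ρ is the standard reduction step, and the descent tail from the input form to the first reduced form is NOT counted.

D = 80, ⌊√D⌋ = 8
descent: ρ → (5,0,-4)
descent: ρ → (-4,8,1)  [lands on river]
river: ρ → (1,8,-4)
ρ-cycle length = 2 (tail of 2 descent steps not counted)

2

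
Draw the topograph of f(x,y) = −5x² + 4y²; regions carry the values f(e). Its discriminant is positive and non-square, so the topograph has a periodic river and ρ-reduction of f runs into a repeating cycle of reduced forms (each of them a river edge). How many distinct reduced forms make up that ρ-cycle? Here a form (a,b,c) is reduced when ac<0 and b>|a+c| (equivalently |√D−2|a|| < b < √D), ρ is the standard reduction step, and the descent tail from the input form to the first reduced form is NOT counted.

D = 80, ⌊√D⌋ = 8
descent: ρ → (4,8,-1)  [lands on river]
river: ρ → (-1,8,4)
ρ-cycle length = 2 (tail of 1 descent step not counted)

2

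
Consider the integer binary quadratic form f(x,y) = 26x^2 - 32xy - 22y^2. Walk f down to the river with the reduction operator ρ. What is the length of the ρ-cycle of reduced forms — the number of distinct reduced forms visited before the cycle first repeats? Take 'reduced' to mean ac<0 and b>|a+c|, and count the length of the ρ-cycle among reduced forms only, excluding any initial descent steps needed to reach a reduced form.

D = 3312, ⌊√D⌋ = 57
descent: ρ → (-22,32,26)  [lands on river]
river: ρ → (26,20,-28)
river: ρ → (-28,36,18)
river: ρ → (18,36,-28)
river: ρ → (-28,20,26)
river: ρ → (26,32,-22)
river: ρ → (-22,56,2)
river: ρ → (2,56,-22)
ρ-cycle length = 8 (tail of 1 descent step not counted)

8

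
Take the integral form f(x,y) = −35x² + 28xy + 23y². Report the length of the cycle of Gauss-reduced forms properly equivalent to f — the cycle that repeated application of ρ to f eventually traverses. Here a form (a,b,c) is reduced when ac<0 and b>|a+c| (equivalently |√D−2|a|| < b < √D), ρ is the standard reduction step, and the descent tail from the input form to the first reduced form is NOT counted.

D = 4004, ⌊√D⌋ = 63
river: ρ → (23,18,-40)
river: ρ → (-40,62,1)
river: ρ → (1,62,-40)
river: ρ → (-40,18,23)
river: ρ → (23,28,-35)
river: ρ → (-35,42,16)
river: ρ → (16,54,-17)
river: ρ → (-17,48,25)
river: ρ → (25,52,-13)
river: ρ → (-13,52,25)
river: ρ → (25,48,-17)
river: ρ → (-17,54,16)
river: ρ → (16,42,-35)
river: ρ → (-35,28,23)
ρ-cycle length = 14 (tail of 0 descent steps not counted)

14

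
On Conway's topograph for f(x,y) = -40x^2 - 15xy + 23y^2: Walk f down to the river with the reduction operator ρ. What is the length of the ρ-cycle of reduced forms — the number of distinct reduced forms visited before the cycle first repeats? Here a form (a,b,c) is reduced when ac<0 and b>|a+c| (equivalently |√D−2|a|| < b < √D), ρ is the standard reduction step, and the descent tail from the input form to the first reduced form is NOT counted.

D = 3905, ⌊√D⌋ = 62
descent: ρ → (23,61,-2)  [lands on river]
river: ρ → (-2,59,53)
river: ρ → (53,47,-8)
river: ρ → (-8,49,47)
river: ρ → (47,45,-10)
river: ρ → (-10,55,22)
river: ρ → (22,33,-32)
river: ρ → (-32,31,23)
ρ-cycle length = 8 (tail of 1 descent step not counted)

8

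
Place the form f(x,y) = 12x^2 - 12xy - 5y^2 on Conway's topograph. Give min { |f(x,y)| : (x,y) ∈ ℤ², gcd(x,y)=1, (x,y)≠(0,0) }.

descent: ρ → (-5,12,12)  [lands on river]
river: ρ → (12,12,-5)
river: ρ → (-5,18,3)
river: ρ → (3,18,-5)
closes: descent 1, river 4
min |a| on river = 3

3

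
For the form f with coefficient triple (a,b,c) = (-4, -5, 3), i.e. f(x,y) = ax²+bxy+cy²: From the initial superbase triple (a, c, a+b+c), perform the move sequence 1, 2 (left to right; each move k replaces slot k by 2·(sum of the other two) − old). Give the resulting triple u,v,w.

start (-4,3,-6) = (f(1,0),f(0,1),f(1,1))
replace slot 1: 2·(3+(-6)) − (-4) = -2 → (-2,3,-6)
replace slot 2: 2·((-2)+(-6)) − 3 = -19 → (-2,-19,-6)

-2,-19,-6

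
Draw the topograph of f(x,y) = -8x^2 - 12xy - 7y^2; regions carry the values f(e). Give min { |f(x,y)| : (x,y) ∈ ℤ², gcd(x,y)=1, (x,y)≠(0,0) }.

translate: b→-4 (≡12 mod 16), so (8,12,7)→(8,-4,3)
flip: (8,-4,3)→(3,4,8)
translate: b→-2 (≡4 mod 6), so (3,4,8)→(3,-2,7)
reduced (well bottom): (3,-2,7) with a≤c, −a<b≤a
well minimum |f| = |-3| = 3 (negative-definite)

3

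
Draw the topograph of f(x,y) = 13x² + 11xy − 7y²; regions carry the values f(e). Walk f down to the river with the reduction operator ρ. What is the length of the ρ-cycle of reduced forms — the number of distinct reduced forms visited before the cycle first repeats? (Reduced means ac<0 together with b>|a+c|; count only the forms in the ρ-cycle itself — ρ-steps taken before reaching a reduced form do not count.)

D = 485, ⌊√D⌋ = 22
river: ρ → (-7,17,7)
river: ρ → (7,11,-13)
river: ρ → (-13,15,5)
river: ρ → (5,15,-13)
river: ρ → (-13,11,7)
river: ρ → (7,17,-7)
river: ρ → (-7,11,13)
river: ρ → (13,15,-5)
river: ρ → (-5,15,13)
river: ρ → (13,11,-7)
ρ-cycle length = 10 (tail of 0 descent steps not counted)

10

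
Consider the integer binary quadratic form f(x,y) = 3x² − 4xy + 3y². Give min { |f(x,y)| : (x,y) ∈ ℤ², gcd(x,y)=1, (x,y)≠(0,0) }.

translate: b→2 (≡-4 mod 6), so (3,-4,3)→(3,2,2)
flip: (3,2,2)→(2,-2,3)
translate: b→2 (≡-2 mod 4), so (2,-2,3)→(2,2,3)
reduced (well bottom): (2,2,3) with a≤c, −a<b≤a
well minimum = a = 2

2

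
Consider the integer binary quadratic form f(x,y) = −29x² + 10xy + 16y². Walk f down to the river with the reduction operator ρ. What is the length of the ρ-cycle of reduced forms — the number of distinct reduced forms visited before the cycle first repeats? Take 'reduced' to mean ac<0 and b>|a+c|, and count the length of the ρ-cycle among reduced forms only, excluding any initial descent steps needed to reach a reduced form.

D = 1956, ⌊√D⌋ = 44
descent: ρ → (16,22,-23)  [lands on river]
river: ρ → (-23,24,15)
river: ρ → (15,36,-11)
river: ρ → (-11,30,24)
river: ρ → (24,18,-17)
river: ρ → (-17,16,25)
river: ρ → (25,34,-8)
river: ρ → (-8,30,33)
river: ρ → (33,36,-5)
river: ρ → (-5,44,1)
river: ρ → (1,44,-5)
river: ρ → (-5,36,33)
river: ρ → (33,30,-8)
river: ρ → (-8,34,25)
river: ρ → (25,16,-17)
river: ρ → (-17,18,24)
river: ρ → (24,30,-11)
river: ρ → (-11,36,15)
river: ρ → (15,24,-23)
river: ρ → (-23,22,16)
river: ρ → (16,42,-3)
river: ρ → (-3,42,16)
ρ-cycle length = 22 (tail of 1 descent step not counted)

22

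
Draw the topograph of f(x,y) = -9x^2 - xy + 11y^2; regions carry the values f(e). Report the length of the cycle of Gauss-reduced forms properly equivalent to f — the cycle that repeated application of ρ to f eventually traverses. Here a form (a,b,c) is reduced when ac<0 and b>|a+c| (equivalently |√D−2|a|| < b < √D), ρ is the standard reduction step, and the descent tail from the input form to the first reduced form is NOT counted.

D = 397, ⌊√D⌋ = 19
descent: ρ → (11,1,-9)
descent: ρ → (-9,17,3)  [lands on river]
river: ρ → (3,19,-3)
river: ρ → (-3,17,9)
river: ρ → (9,19,-1)
river: ρ → (-1,19,9)
river: ρ → (9,17,-3)
river: ρ → (-3,19,3)
river: ρ → (3,17,-9)
river: ρ → (-9,19,1)
river: ρ → (1,19,-9)
ρ-cycle length = 10 (tail of 2 descent steps not counted)

10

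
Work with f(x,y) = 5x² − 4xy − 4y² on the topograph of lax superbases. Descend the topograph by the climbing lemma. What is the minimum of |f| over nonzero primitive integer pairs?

descent: ρ → (-4,4,5)  [lands on river]
river: ρ → (5,6,-3)
river: ρ → (-3,6,5)
river: ρ → (5,4,-4)
closes: descent 1, river 4
min |a| on river = 3

3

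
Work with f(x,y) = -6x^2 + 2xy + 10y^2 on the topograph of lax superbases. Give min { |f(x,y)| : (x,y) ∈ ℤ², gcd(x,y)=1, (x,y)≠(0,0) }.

descent: ρ → (10,-2,-6)
descent: ρ → (-6,14,2)  [lands on river]
river: ρ → (2,14,-6)
river: ρ → (-6,10,6)
river: ρ → (6,14,-2)
river: ρ → (-2,14,6)
river: ρ → (6,10,-6)
closes: descent 2, river 6
min |a| on river = 2

2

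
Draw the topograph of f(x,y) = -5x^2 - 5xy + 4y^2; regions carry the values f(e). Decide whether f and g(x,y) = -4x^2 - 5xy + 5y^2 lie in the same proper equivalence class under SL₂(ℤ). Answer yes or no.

D₁ = 105, D₂ = 105
river cycle of f (length 6): (4, 5, -5), (-5, 5, 4), (4, 3, -6), (-6, 9, 1), (1, 9, -6), (-6, 3, 4)
river cycle of g (length 6): (5, 5, -4), (-4, 3, 6), (6, 9, -1), (-1, 9, 6), (6, 3, -4), (-4, 5, 5)
cycles differ ⇒ inequivalent

no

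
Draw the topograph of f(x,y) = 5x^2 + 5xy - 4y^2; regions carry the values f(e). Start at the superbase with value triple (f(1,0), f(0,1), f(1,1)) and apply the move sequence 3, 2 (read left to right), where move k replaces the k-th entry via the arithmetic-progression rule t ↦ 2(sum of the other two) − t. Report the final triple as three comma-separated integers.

start (5,-4,6) = (f(1,0),f(0,1),f(1,1))
replace slot 3: 2·(5+(-4)) − 6 = -4 → (5,-4,-4)
replace slot 2: 2·(5+(-4)) − (-4) = 6 → (5,6,-4)

5,6,-4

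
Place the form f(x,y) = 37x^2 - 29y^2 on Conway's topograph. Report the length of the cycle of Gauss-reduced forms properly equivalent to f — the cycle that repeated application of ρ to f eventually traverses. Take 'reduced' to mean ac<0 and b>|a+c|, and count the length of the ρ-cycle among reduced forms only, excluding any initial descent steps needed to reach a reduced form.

D = 4292, ⌊√D⌋ = 65
descent: ρ → (-29,58,8)  [lands on river]
river: ρ → (8,54,-43)
river: ρ → (-43,32,19)
river: ρ → (19,44,-31)
river: ρ → (-31,18,32)
river: ρ → (32,46,-17)
river: ρ → (-17,56,17)
river: ρ → (17,46,-32)
river: ρ → (-32,18,31)
river: ρ → (31,44,-19)
river: ρ → (-19,32,43)
river: ρ → (43,54,-8)
river: ρ → (-8,58,29)
river: ρ → (29,58,-8)
river: ρ → (-8,54,43)
river: ρ → (43,32,-19)
river: ρ → (-19,44,31)
river: ρ → (31,18,-32)
river: ρ → (-32,46,17)
river: ρ → (17,56,-17)
river: ρ → (-17,46,32)
river: ρ → (32,18,-31)
river: ρ → (-31,44,19)
river: ρ → (19,32,-43)
river: ρ → (-43,54,8)
river: ρ → (8,58,-29)
ρ-cycle length = 26 (tail of 1 descent step not counted)

26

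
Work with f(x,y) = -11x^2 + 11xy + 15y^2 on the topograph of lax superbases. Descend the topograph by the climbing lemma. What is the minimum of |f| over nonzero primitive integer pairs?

river: ρ → (15,19,-7)
river: ρ → (-7,23,9)
river: ρ → (9,13,-17)
river: ρ → (-17,21,5)
river: ρ → (5,19,-21)
river: ρ → (-21,23,3)
river: ρ → (3,25,-13)
river: ρ → (-13,27,1)
river: ρ → (1,27,-13)
river: ρ → (-13,25,3)
river: ρ → (3,23,-21)
river: ρ → (-21,19,5)
river: ρ → (5,21,-17)
river: ρ → (-17,13,9)
river: ρ → (9,23,-7)
river: ρ → (-7,19,15)
river: ρ → (15,11,-11)
river: ρ → (-11,11,15)
closes: descent 0, river 18
min |a| on river = 1

1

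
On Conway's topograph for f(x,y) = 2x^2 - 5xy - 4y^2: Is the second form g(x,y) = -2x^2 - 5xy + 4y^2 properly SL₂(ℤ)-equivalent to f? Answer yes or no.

D₁ = 57, D₂ = 57
river cycle of f (length 6): (-4, 5, 2), (2, 7, -1), (-1, 7, 2), (2, 5, -4), (-4, 3, 3), (3, 3, -4)
river cycle of g (length 6): (4, 5, -2), (-2, 7, 1), (1, 7, -2), (-2, 5, 4), (4, 3, -3), (-3, 3, 4)
cycles differ ⇒ inequivalent

no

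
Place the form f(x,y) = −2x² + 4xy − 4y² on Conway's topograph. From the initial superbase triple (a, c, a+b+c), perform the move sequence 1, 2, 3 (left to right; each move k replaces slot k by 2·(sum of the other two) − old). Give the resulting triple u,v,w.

start (-2,-4,-2) = (f(1,0),f(0,1),f(1,1))
replace slot 1: 2·((-4)+(-2)) − (-2) = -10 → (-10,-4,-2)
replace slot 2: 2·((-10)+(-2)) − (-4) = -20 → (-10,-20,-2)
replace slot 3: 2·((-10)+(-20)) − (-2) = -58 → (-10,-20,-58)

-10,-20,-58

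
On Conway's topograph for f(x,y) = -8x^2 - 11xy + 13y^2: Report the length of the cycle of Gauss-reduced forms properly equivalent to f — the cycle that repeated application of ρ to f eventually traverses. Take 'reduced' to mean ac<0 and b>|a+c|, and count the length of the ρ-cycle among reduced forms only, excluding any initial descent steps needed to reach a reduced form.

D = 537, ⌊√D⌋ = 23
descent: ρ → (13,11,-8)  [lands on river]
river: ρ → (-8,21,3)
river: ρ → (3,21,-8)
river: ρ → (-8,11,13)
river: ρ → (13,15,-6)
river: ρ → (-6,21,4)
river: ρ → (4,19,-11)
river: ρ → (-11,3,12)
river: ρ → (12,21,-2)
river: ρ → (-2,23,1)
river: ρ → (1,23,-2)
river: ρ → (-2,21,12)
river: ρ → (12,3,-11)
river: ρ → (-11,19,4)
river: ρ → (4,21,-6)
river: ρ → (-6,15,13)
ρ-cycle length = 16 (tail of 1 descent step not counted)

16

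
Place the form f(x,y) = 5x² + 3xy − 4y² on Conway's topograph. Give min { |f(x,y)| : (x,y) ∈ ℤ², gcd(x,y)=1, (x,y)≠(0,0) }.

river: ρ → (-4,5,4)
river: ρ → (4,3,-5)
river: ρ → (-5,7,2)
river: ρ → (2,9,-1)
river: ρ → (-1,9,2)
river: ρ → (2,7,-5)
river: ρ → (-5,3,4)
river: ρ → (4,5,-4)
river: ρ → (-4,3,5)
river: ρ → (5,7,-2)
river: ρ → (-2,9,1)
river: ρ → (1,9,-2)
river: ρ → (-2,7,5)
river: ρ → (5,3,-4)
closes: descent 0, river 14
min |a| on river = 1

1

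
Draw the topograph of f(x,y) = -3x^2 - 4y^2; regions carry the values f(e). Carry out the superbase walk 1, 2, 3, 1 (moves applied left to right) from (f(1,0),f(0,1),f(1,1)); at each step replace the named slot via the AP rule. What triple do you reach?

start (-3,-4,-7) = (f(1,0),f(0,1),f(1,1))
replace slot 1: 2·((-4)+(-7)) − (-3) = -19 → (-19,-4,-7)
replace slot 2: 2·((-19)+(-7)) − (-4) = -48 → (-19,-48,-7)
replace slot 3: 2·((-19)+(-48)) − (-7) = -127 → (-19,-48,-127)
replace slot 1: 2·((-48)+(-127)) − (-19) = -331 → (-331,-48,-127)

-331,-48,-127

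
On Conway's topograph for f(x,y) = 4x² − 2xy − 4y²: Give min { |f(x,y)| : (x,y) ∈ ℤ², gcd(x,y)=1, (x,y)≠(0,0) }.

descent: ρ → (-4,2,4)  [lands on river]
river: ρ → (4,6,-2)
river: ρ → (-2,6,4)
river: ρ → (4,2,-4)
river: ρ → (-4,6,2)
river: ρ → (2,6,-4)
closes: descent 1, river 6
min |a| on river = 2

2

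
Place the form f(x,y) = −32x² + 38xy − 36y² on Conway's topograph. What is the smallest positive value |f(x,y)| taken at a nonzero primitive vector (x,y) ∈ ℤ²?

translate: b→26 (≡-38 mod 64), so (32,-38,36)→(32,26,30)
flip: (32,26,30)→(30,-26,32)
reduced (well bottom): (30,-26,32) with a≤c, −a<b≤a
well minimum |f| = |-30| = 30 (negative-definite)

30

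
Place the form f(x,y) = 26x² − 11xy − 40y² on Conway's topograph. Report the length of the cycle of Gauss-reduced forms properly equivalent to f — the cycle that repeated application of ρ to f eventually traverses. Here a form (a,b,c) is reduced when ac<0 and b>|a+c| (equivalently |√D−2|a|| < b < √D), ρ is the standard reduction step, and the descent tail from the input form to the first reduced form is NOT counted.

D = 4281, ⌊√D⌋ = 65
descent: ρ → (-40,11,26)
descent: ρ → (26,41,-25)  [lands on river]
river: ρ → (-25,59,8)
river: ρ → (8,53,-46)
river: ρ → (-46,39,15)
river: ρ → (15,51,-28)
river: ρ → (-28,61,5)
river: ρ → (5,59,-40)
river: ρ → (-40,21,24)
river: ρ → (24,27,-37)
river: ρ → (-37,47,14)
river: ρ → (14,65,-1)
river: ρ → (-1,65,14)
river: ρ → (14,47,-37)
river: ρ → (-37,27,24)
river: ρ → (24,21,-40)
river: ρ → (-40,59,5)
river: ρ → (5,61,-28)
river: ρ → (-28,51,15)
river: ρ → (15,39,-46)
river: ρ → (-46,53,8)
river: ρ → (8,59,-25)
river: ρ → (-25,41,26)
river: ρ → (26,63,-3)
river: ρ → (-3,63,26)
ρ-cycle length = 24 (tail of 2 descent steps not counted)

24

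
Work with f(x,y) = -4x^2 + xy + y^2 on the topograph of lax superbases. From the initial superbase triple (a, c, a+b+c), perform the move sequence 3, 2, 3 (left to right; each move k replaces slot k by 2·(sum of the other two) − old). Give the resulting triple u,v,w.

start (-4,1,-2) = (f(1,0),f(0,1),f(1,1))
replace slot 3: 2·((-4)+1) − (-2) = -4 → (-4,1,-4)
replace slot 2: 2·((-4)+(-4)) − 1 = -17 → (-4,-17,-4)
replace slot 3: 2·((-4)+(-17)) − (-4) = -38 → (-4,-17,-38)

-4,-17,-38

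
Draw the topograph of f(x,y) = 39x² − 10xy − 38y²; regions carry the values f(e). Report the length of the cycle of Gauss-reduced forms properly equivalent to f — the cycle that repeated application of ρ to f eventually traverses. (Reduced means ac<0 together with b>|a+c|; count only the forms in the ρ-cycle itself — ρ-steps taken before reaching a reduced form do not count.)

D = 6028, ⌊√D⌋ = 77
descent: ρ → (-38,10,39)  [lands on river]
river: ρ → (39,68,-9)
river: ρ → (-9,76,7)
river: ρ → (7,64,-69)
river: ρ → (-69,74,2)
river: ρ → (2,74,-69)
river: ρ → (-69,64,7)
river: ρ → (7,76,-9)
river: ρ → (-9,68,39)
river: ρ → (39,10,-38)
river: ρ → (-38,66,11)
river: ρ → (11,66,-38)
ρ-cycle length = 12 (tail of 1 descent step not counted)

12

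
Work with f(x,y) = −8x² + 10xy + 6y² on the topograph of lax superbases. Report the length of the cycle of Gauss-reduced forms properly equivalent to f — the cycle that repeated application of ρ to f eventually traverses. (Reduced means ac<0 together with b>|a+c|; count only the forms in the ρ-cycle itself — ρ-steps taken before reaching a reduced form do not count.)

D = 292, ⌊√D⌋ = 17
river: ρ → (6,14,-4)
river: ρ → (-4,10,12)
river: ρ → (12,14,-2)
river: ρ → (-2,14,12)
river: ρ → (12,10,-4)
river: ρ → (-4,14,6)
river: ρ → (6,10,-8)
river: ρ → (-8,6,8)
river: ρ → (8,10,-6)
river: ρ → (-6,14,4)
river: ρ → (4,10,-12)
river: ρ → (-12,14,2)
river: ρ → (2,14,-12)
river: ρ → (-12,10,4)
river: ρ → (4,14,-6)
river: ρ → (-6,10,8)
river: ρ → (8,6,-8)
river: ρ → (-8,10,6)
ρ-cycle length = 18 (tail of 0 descent steps not counted)

18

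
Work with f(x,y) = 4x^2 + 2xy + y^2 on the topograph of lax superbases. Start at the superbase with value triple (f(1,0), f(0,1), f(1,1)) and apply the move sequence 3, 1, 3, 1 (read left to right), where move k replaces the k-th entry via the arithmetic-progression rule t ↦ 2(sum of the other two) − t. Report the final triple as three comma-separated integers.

start (4,1,7) = (f(1,0),f(0,1),f(1,1))
replace slot 3: 2·(4+1) − 7 = 3 → (4,1,3)
replace slot 1: 2·(1+3) − 4 = 4 → (4,1,3)
replace slot 3: 2·(4+1) − 3 = 7 → (4,1,7)
replace slot 1: 2·(1+7) − 4 = 12 → (12,1,7)

12,1,7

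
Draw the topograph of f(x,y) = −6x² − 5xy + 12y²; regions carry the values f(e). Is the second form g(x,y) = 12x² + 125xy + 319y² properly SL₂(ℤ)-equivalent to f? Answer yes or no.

D₁ = 313, D₂ = 313
river cycle of f (length 38): (-6, 7, 11), (11, 15, -2), (-2, 17, 3), (3, 13, -12), (-12, 11, 4), (4, 13, -9), (-9, 5, 8), (8, 11, -6), (-6, 13, 6), (6, 11, -8), … (28 more)
river cycle of g (length 38): (-6, 7, 11), (11, 15, -2), (-2, 17, 3), (3, 13, -12), (-12, 11, 4), (4, 13, -9), (-9, 5, 8), (8, 11, -6), (-6, 13, 6), (6, 11, -8), … (28 more)
cycles coincide ⇒ equivalent

yes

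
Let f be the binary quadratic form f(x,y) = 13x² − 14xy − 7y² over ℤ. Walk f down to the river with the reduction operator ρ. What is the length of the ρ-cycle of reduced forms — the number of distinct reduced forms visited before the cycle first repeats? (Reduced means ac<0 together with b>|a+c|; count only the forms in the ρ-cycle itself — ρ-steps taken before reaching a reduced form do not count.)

D = 560, ⌊√D⌋ = 23
descent: ρ → (-7,14,13)  [lands on river]
river: ρ → (13,12,-8)
river: ρ → (-8,20,5)
river: ρ → (5,20,-8)
river: ρ → (-8,12,13)
river: ρ → (13,14,-7)
ρ-cycle length = 6 (tail of 1 descent step not counted)

6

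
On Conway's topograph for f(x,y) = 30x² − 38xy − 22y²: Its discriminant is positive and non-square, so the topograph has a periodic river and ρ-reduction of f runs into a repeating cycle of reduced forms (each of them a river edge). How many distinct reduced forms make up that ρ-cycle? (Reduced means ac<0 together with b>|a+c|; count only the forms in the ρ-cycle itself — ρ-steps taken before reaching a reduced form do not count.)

D = 4084, ⌊√D⌋ = 63
descent: ρ → (-22,38,30)  [lands on river]
river: ρ → (30,22,-30)
river: ρ → (-30,38,22)
river: ρ → (22,50,-18)
river: ρ → (-18,58,10)
river: ρ → (10,62,-6)
river: ρ → (-6,58,30)
river: ρ → (30,62,-2)
river: ρ → (-2,62,30)
river: ρ → (30,58,-6)
river: ρ → (-6,62,10)
river: ρ → (10,58,-18)
river: ρ → (-18,50,22)
river: ρ → (22,38,-30)
river: ρ → (-30,22,30)
river: ρ → (30,38,-22)
river: ρ → (-22,50,18)
river: ρ → (18,58,-10)
river: ρ → (-10,62,6)
river: ρ → (6,58,-30)
river: ρ → (-30,62,2)
river: ρ → (2,62,-30)
river: ρ → (-30,58,6)
river: ρ → (6,62,-10)
river: ρ → (-10,58,18)
river: ρ → (18,50,-22)
ρ-cycle length = 26 (tail of 1 descent step not counted)

26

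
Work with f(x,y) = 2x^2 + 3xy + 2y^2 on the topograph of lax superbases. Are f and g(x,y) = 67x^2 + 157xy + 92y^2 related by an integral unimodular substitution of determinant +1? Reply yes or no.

D₁ = -7, D₂ = -7
f: translate: b→-1 (≡3 mod 4), so (2,3,2)→(2,-1,1)
f: flip: (2,-1,1)→(1,1,2)
f: reduced (well bottom): (1,1,2) with a≤c, −a<b≤a
g: translate: b→23 (≡157 mod 134), so (67,157,92)→(67,23,2)
g: flip: (67,23,2)→(2,-23,67)
g: translate: b→1 (≡-23 mod 4), so (2,-23,67)→(2,1,1)
g: flip: (2,1,1)→(1,-1,2)
g: translate: b→1 (≡-1 mod 2), so (1,-1,2)→(1,1,2)
g: reduced (well bottom): (1,1,2) with a≤c, −a<b≤a
reduced forms (1, 1, 2) vs (1, 1, 2) ⇒ equivalent

yes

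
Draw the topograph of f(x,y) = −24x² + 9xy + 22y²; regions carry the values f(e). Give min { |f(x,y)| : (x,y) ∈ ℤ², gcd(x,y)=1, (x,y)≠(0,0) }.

river: ρ → (22,35,-11)
river: ρ → (-11,31,28)
river: ρ → (28,25,-14)
river: ρ → (-14,31,22)
river: ρ → (22,13,-23)
river: ρ → (-23,33,12)
river: ρ → (12,39,-14)
river: ρ → (-14,45,3)
river: ρ → (3,45,-14)
river: ρ → (-14,39,12)
river: ρ → (12,33,-23)
river: ρ → (-23,13,22)
river: ρ → (22,31,-14)
river: ρ → (-14,25,28)
river: ρ → (28,31,-11)
river: ρ → (-11,35,22)
river: ρ → (22,9,-24)
river: ρ → (-24,39,7)
river: ρ → (7,45,-6)
river: ρ → (-6,39,28)
river: ρ → (28,17,-17)
river: ρ → (-17,17,28)
river: ρ → (28,39,-6)
river: ρ → (-6,45,7)
river: ρ → (7,39,-24)
river: ρ → (-24,9,22)
closes: descent 0, river 26
min |a| on river = 3

3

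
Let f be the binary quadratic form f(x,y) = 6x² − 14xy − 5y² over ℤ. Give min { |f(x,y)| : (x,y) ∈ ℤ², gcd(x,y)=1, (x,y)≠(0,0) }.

descent: ρ → (-5,14,6)  [lands on river]
river: ρ → (6,10,-9)
river: ρ → (-9,8,7)
river: ρ → (7,6,-10)
river: ρ → (-10,14,3)
river: ρ → (3,16,-5)
closes: descent 1, river 6
min |a| on river = 3

3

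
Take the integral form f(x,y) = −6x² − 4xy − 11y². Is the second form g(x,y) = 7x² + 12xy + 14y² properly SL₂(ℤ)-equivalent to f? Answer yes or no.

D₁ = -248, D₂ = -248
f is negative-definite; reduce −f:
−f: reduced (well bottom): (6,4,11) with a≤c, −a<b≤a
flip sign back: reduced form of f is (-6,-4,-11)
g: translate: b→-2 (≡12 mod 14), so (7,12,14)→(7,-2,9)
g: reduced (well bottom): (7,-2,9) with a≤c, −a<b≤a
reduced forms (-6, -4, -11) vs (7, -2, 9) ⇒ inequivalent

no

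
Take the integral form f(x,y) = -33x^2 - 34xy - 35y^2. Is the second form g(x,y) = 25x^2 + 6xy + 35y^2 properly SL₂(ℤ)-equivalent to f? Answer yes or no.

D₁ = -3464, D₂ = -3464
f is negative-definite; reduce −f:
−f: translate: b→-32 (≡34 mod 66), so (33,34,35)→(33,-32,34)
−f: reduced (well bottom): (33,-32,34) with a≤c, −a<b≤a
flip sign back: reduced form of f is (-33,32,-34)
g: reduced (well bottom): (25,6,35) with a≤c, −a<b≤a
reduced forms (-33, 32, -34) vs (25, 6, 35) ⇒ inequivalent

no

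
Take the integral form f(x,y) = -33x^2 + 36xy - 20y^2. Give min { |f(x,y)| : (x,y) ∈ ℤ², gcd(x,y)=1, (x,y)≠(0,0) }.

translate: b→30 (≡-36 mod 66), so (33,-36,20)→(33,30,17)
flip: (33,30,17)→(17,-30,33)
translate: b→4 (≡-30 mod 34), so (17,-30,33)→(17,4,20)
reduced (well bottom): (17,4,20) with a≤c, −a<b≤a
well minimum |f| = |-17| = 17 (negative-definite)

17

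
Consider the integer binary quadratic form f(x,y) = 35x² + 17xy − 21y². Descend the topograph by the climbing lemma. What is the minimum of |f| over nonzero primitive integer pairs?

river: ρ → (-21,25,31)
river: ρ → (31,37,-15)
river: ρ → (-15,53,7)
river: ρ → (7,45,-43)
river: ρ → (-43,41,9)
river: ρ → (9,49,-23)
river: ρ → (-23,43,15)
river: ρ → (15,47,-17)
river: ρ → (-17,55,3)
river: ρ → (3,53,-35)
river: ρ → (-35,17,21)
river: ρ → (21,25,-31)
river: ρ → (-31,37,15)
river: ρ → (15,53,-7)
river: ρ → (-7,45,43)
river: ρ → (43,41,-9)
river: ρ → (-9,49,23)
river: ρ → (23,43,-15)
river: ρ → (-15,47,17)
river: ρ → (17,55,-3)
river: ρ → (-3,53,35)
river: ρ → (35,17,-21)
closes: descent 0, river 22
min |a| on river = 3

3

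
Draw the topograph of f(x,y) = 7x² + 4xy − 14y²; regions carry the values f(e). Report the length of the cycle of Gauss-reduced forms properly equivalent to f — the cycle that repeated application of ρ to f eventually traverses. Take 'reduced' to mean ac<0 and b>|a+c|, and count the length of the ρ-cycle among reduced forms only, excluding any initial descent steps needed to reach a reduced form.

D = 408, ⌊√D⌋ = 20
descent: ρ → (-14,-4,7)
descent: ρ → (7,18,-3)  [lands on river]
river: ρ → (-3,18,7)
river: ρ → (7,10,-11)
river: ρ → (-11,12,6)
river: ρ → (6,12,-11)
river: ρ → (-11,10,7)
ρ-cycle length = 6 (tail of 2 descent steps not counted)

6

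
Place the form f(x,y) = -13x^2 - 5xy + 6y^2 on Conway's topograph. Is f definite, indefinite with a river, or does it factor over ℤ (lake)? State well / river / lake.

D = b²−4ac = (-5)² − 4·(-13)·6 = 337
D > 0 non-square ⇒ indefinite ⇒ periodic river

river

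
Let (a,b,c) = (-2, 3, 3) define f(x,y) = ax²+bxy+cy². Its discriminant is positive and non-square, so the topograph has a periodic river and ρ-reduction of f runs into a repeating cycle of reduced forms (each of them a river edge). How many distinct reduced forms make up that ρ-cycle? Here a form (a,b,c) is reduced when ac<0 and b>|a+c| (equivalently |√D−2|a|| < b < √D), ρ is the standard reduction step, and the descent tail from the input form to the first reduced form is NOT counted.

D = 33, ⌊√D⌋ = 5
river: ρ → (3,3,-2)
river: ρ → (-2,5,1)
river: ρ → (1,5,-2)
river: ρ → (-2,3,3)
ρ-cycle length = 4 (tail of 0 descent steps not counted)

4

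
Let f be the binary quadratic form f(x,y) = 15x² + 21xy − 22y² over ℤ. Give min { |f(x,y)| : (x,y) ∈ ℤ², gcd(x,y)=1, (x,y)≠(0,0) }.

river: ρ → (-22,23,14)
river: ρ → (14,33,-12)
river: ρ → (-12,39,5)
river: ρ → (5,41,-4)
river: ρ → (-4,39,15)
river: ρ → (15,21,-22)
closes: descent 0, river 6
min |a| on river = 4

4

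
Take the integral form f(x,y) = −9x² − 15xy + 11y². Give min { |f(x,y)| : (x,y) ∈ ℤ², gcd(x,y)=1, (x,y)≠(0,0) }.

descent: ρ → (11,15,-9)  [lands on river]
river: ρ → (-9,21,5)
river: ρ → (5,19,-13)
river: ρ → (-13,7,11)
closes: descent 1, river 4
min |a| on river = 5

5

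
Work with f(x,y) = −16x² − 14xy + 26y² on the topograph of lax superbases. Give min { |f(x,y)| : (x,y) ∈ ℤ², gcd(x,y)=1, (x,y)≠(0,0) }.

descent: ρ → (26,14,-16)  [lands on river]
river: ρ → (-16,18,24)
river: ρ → (24,30,-10)
river: ρ → (-10,30,24)
river: ρ → (24,18,-16)
river: ρ → (-16,14,26)
river: ρ → (26,38,-4)
river: ρ → (-4,42,6)
river: ρ → (6,42,-4)
river: ρ → (-4,38,26)
closes: descent 1, river 10
min |a| on river = 4

4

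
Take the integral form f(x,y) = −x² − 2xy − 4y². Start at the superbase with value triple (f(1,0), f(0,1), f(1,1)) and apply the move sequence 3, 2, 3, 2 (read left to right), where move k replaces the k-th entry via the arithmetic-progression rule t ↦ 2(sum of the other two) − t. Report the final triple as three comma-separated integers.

start (-1,-4,-7) = (f(1,0),f(0,1),f(1,1))
replace slot 3: 2·((-1)+(-4)) − (-7) = -3 → (-1,-4,-3)
replace slot 2: 2·((-1)+(-3)) − (-4) = -4 → (-1,-4,-3)
replace slot 3: 2·((-1)+(-4)) − (-3) = -7 → (-1,-4,-7)
replace slot 2: 2·((-1)+(-7)) − (-4) = -12 → (-1,-12,-7)

-1,-12,-7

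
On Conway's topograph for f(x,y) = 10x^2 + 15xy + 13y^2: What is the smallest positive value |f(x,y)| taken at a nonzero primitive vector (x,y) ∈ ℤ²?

translate: b→-5 (≡15 mod 20), so (10,15,13)→(10,-5,8)
flip: (10,-5,8)→(8,5,10)
reduced (well bottom): (8,5,10) with a≤c, −a<b≤a
well minimum = a = 8

8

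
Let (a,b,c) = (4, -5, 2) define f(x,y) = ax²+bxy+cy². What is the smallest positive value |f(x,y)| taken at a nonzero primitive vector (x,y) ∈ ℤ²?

translate: b→3 (≡-5 mod 8), so (4,-5,2)→(4,3,1)
flip: (4,3,1)→(1,-3,4)
translate: b→1 (≡-3 mod 2), so (1,-3,4)→(1,1,2)
reduced (well bottom): (1,1,2) with a≤c, −a<b≤a
well minimum = a = 1

1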